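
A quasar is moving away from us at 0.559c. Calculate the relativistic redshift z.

β = 0.559
(1+β)/(1-β) = 1.559/0.441 = 3.535
√(3.535) = 1.8802
z = 1.8802 - 1 = 0.8802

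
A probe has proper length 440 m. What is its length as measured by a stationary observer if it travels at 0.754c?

Proper length L₀ = 440 m
γ = 1/√(1 - 0.754²) = 1.5224
L = L₀/γ = 440/1.5224 = 289.0 m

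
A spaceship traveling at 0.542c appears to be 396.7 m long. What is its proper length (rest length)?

Contracted length L = 396.7 m
γ = 1/√(1 - 0.542²) = 1.1899
L₀ = γL = 1.1899 × 396.7 = 472.0 m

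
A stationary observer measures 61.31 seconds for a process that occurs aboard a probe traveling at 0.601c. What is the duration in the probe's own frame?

Dilated time Δt = 61.31 seconds
γ = 1/√(1 - 0.601²) = 1.2512
Δt₀ = Δt/γ = 61.31/1.2512 = 49.00 seconds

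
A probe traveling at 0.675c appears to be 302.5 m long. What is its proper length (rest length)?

Contracted length L = 302.5 m
γ = 1/√(1 - 0.675²) = 1.3553
L₀ = γL = 1.3553 × 302.5 = 410.0 m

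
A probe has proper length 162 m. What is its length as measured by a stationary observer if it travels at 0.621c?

Proper length L₀ = 162 m
γ = 1/√(1 - 0.621²) = 1.276
L = L₀/γ = 162/1.276 = 127.0 m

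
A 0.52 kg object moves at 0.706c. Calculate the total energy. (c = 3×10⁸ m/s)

γ = 1/√(1 - 0.706²) = 1.412
mc² = 0.52 × (3×10⁸)² = 4.680×10¹⁶ J
E = γmc² = 1.412 × 4.680×10¹⁶ = 6.608×10¹⁶ J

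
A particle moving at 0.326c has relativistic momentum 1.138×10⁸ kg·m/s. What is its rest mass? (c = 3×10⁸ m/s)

γ = 1/√(1 - 0.326²) = 1.058
v = 0.326 × 3×10⁸ = 9.780×10⁷ m/s
m = p/(γv) = 1.138×10⁸/(1.058 × 9.780×10⁷) = 1.100 kg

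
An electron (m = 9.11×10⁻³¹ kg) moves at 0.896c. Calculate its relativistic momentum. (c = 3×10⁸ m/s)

γ = 1/√(1 - 0.896²) = 2.252
v = 0.896 × 3×10⁸ = 2.688×10⁸ m/s
p = γmv = 2.252 × 9.11×10⁻³¹ × 2.688×10⁸ = 5.515×10⁻²² kg·m/s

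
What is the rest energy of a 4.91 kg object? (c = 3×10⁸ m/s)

c² = (3×10⁸)² = 9.000×10¹⁶ m²/s²
E₀ = mc² = 4.91 × 9.000×10¹⁶ = 4.419×10¹⁷ J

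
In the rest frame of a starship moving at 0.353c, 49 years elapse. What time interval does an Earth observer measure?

Proper time Δt₀ = 49 years
γ = 1/√(1 - 0.353²) = 1.0688
Δt = γΔt₀ = 1.0688 × 49 = 52.37 years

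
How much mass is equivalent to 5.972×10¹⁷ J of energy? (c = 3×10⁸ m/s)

From E = mc², we get m = E/c²
c² = (3×10⁸)² = 9×10¹⁶ m²/s²
m = 5.972×10¹⁷ / 9×10¹⁶ = 6.636 kg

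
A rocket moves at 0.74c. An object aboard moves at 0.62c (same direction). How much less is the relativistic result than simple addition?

Classical: u' + v = 0.62 + 0.74 = 1.36c
Relativistic: u = (0.62 + 0.74)/(1 + 0.4588) = 1.36/1.4588 = 0.9323c
Difference: 1.36 - 0.9323 = 0.4277c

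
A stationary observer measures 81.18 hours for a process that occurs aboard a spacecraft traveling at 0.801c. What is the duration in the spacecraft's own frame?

Dilated time Δt = 81.18 hours
γ = 1/√(1 - 0.801²) = 1.6704
Δt₀ = Δt/γ = 81.18/1.6704 = 48.60 hours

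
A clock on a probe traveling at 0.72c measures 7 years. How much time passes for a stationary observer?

Proper time Δt₀ = 7 years
γ = 1/√(1 - 0.72²) = 1.441
Δt = γΔt₀ = 1.441 × 7 = 10.09 years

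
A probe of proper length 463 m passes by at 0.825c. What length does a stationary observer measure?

Proper length L₀ = 463 m
γ = 1/√(1 - 0.825²) = 1.769
L = L₀/γ = 463/1.769 = 261.7 m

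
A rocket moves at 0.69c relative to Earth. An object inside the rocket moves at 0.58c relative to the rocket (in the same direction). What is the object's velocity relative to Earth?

u = (u' + v)/(1 + u'v/c²)
Numerator: 0.58 + 0.69 = 1.27
Denominator: 1 + 0.4002 = 1.4002
u = 1.27/1.4002 = 0.9070c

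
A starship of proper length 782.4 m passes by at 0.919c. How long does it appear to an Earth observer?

Proper length L₀ = 782.4 m
γ = 1/√(1 - 0.919²) = 2.536
L = L₀/γ = 782.4/2.536 = 308.5 m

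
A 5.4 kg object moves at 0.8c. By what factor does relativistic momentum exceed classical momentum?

p_rel = γmv, p_class = mv
Ratio = γ = 1/√(1 - 0.8²) = 1.667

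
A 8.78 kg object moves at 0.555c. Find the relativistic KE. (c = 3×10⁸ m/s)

γ = 1/√(1 - 0.555²) = 1.2021
γ - 1 = 0.2021
KE = (γ-1)mc² = 0.2021 × 8.78 × (3×10⁸)² = 1.597×10¹⁷ J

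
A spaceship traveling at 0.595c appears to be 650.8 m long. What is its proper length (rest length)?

Contracted length L = 650.8 m
γ = 1/√(1 - 0.595²) = 1.2442
L₀ = γL = 1.2442 × 650.8 = 809.7 m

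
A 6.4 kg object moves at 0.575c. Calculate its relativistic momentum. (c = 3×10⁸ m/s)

γ = 1/√(1 - 0.575²) = 1.222
v = 0.575 × 3×10⁸ = 1.725×10⁸ m/s
p = γmv = 1.222 × 6.4 × 1.725×10⁸ = 1.349×10⁹ kg·m/s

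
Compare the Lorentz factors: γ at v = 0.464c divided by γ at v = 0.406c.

γ₁ = 1/√(1 - 0.464²) = 1.129
γ₂ = 1/√(1 - 0.406²) = 1.094
γ₁/γ₂ = 1.129/1.094 = 1.032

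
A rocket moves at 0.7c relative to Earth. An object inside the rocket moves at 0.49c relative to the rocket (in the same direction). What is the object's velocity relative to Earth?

u = (u' + v)/(1 + u'v/c²)
Numerator: 0.49 + 0.7 = 1.19
Denominator: 1 + 0.343 = 1.343
u = 1.19/1.343 = 0.8861c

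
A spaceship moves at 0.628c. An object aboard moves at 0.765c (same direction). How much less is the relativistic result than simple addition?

Classical: u' + v = 0.765 + 0.628 = 1.393c
Relativistic: u = (0.765 + 0.628)/(1 + 0.48042) = 1.393/1.48042 = 0.9409c
Difference: 1.393 - 0.9409 = 0.4521c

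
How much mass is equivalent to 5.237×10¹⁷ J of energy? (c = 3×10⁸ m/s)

From E = mc², we get m = E/c²
c² = (3×10⁸)² = 9×10¹⁶ m²/s²
m = 5.237×10¹⁷ / 9×10¹⁶ = 5.819 kg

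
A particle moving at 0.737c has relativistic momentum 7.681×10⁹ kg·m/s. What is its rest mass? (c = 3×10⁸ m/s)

γ = 1/√(1 - 0.737²) = 1.4795
v = 0.737 × 3×10⁸ = 2.211×10⁸ m/s
m = p/(γv) = 7.681×10⁹/(1.4795 × 2.211×10⁸) = 23.48 kg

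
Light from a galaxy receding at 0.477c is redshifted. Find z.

β = 0.477
(1+β)/(1-β) = 1.477/0.523 = 2.824
√(2.824) = 1.6805
z = 1.6805 - 1 = 0.6805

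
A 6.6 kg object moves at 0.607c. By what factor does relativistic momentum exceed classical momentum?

p_rel = γmv, p_class = mv
Ratio = γ = 1/√(1 - 0.607²) = 1.258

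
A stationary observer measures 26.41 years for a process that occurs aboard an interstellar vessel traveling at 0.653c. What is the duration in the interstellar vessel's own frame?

Dilated time Δt = 26.41 years
γ = 1/√(1 - 0.653²) = 1.3204
Δt₀ = Δt/γ = 26.41/1.3204 = 20.00 years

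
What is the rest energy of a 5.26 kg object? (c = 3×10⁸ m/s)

c² = (3×10⁸)² = 9.000×10¹⁶ m²/s²
E₀ = mc² = 5.26 × 9.000×10¹⁶ = 4.734×10¹⁷ J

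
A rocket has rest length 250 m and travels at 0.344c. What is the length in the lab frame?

Proper length L₀ = 250 m
γ = 1/√(1 - 0.344²) = 1.065
L = L₀/γ = 250/1.065 = 234.7 m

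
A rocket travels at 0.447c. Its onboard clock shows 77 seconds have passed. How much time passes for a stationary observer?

Proper time Δt₀ = 77 seconds
γ = 1/√(1 - 0.447²) = 1.1179
Δt = γΔt₀ = 1.1179 × 77 = 86.08 seconds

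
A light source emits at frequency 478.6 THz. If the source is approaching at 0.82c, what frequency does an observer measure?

β = v/c = 0.82
(1+β)/(1-β) = 1.82/0.18 = 10.11
Doppler factor = √(10.11) = 3.180
f_obs = 478.6 × 3.180 = 1522 THz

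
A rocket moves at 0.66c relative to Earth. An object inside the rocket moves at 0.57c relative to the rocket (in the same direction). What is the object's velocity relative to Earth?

u = (u' + v)/(1 + u'v/c²)
Numerator: 0.57 + 0.66 = 1.23
Denominator: 1 + 0.3762 = 1.3762
u = 1.23/1.3762 = 0.8938c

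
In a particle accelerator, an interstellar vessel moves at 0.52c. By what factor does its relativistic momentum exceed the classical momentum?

p_rel = γmv, p_class = mv
Ratio = γ = 1/√(1 - 0.52²)
= 1/√(0.7296) = 1.171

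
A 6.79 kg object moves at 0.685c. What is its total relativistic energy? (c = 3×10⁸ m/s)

γ = 1/√(1 - 0.685²) = 1.3726
mc² = 6.79 × (3×10⁸)² = 6.111×10¹⁷ J
E = γmc² = 1.3726 × 6.111×10¹⁷ = 8.388×10¹⁷ J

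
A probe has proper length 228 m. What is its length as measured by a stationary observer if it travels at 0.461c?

Proper length L₀ = 228 m
γ = 1/√(1 - 0.461²) = 1.127
L = L₀/γ = 228/1.127 = 202.3 m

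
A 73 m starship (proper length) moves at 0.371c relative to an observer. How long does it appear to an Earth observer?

Proper length L₀ = 73 m
γ = 1/√(1 - 0.371²) = 1.0769
L = L₀/γ = 73/1.0769 = 67.79 m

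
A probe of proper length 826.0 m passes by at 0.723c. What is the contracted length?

Proper length L₀ = 826.0 m
γ = 1/√(1 - 0.723²) = 1.4475
L = L₀/γ = 826.0/1.4475 = 570.6 m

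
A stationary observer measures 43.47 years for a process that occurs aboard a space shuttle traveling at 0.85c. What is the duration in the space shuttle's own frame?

Dilated time Δt = 43.47 years
γ = 1/√(1 - 0.85²) = 1.898
Δt₀ = Δt/γ = 43.47/1.898 = 22.90 years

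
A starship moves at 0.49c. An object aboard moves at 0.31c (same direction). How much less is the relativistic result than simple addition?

Classical: u' + v = 0.31 + 0.49 = 0.8c
Relativistic: u = (0.31 + 0.49)/(1 + 0.1519) = 0.8/1.1519 = 0.6945c
Difference: 0.8 - 0.6945 = 0.1055c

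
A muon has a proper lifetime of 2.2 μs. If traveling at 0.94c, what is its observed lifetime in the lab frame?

Proper lifetime τ₀ = 2.2 μs
γ = 1/√(1 - 0.94²) = 2.931
τ = γτ₀ = 2.931 × 2.2 μs = 6.448 μs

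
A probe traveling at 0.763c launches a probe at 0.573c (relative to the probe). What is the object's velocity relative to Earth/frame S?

u = (u' + v)/(1 + u'v/c²)
Numerator: 0.573 + 0.763 = 1.336
Denominator: 1 + 0.437199 = 1.437199
u = 1.336/1.437199 = 0.9296c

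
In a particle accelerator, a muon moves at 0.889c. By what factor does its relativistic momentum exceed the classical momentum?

p_rel = γmv, p_class = mv
Ratio = γ = 1/√(1 - 0.889²)
= 1/√(0.209679) = 2.184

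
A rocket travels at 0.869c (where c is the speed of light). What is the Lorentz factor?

v/c = 0.869, so (v/c)² = 0.755161
1 - (v/c)² = 0.244839
γ = 1/√(0.244839) = 2.021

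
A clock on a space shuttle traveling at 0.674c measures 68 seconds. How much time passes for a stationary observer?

Proper time Δt₀ = 68 seconds
γ = 1/√(1 - 0.674²) = 1.3537
Δt = γΔt₀ = 1.3537 × 68 = 92.05 seconds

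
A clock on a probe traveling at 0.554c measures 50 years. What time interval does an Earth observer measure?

Proper time Δt₀ = 50 years
γ = 1/√(1 - 0.554²) = 1.2012
Δt = γΔt₀ = 1.2012 × 50 = 60.06 years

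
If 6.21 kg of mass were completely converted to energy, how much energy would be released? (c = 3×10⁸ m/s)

Using E = mc²:
c² = (3×10⁸)² = 9×10¹⁶ m²/s²
E = 6.21 × 9×10¹⁶ = 5.589×10¹⁷ J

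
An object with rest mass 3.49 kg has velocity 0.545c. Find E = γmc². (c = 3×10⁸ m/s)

γ = 1/√(1 - 0.545²) = 1.1927
mc² = 3.49 × (3×10⁸)² = 3.141×10¹⁷ J
E = γmc² = 1.1927 × 3.141×10¹⁷ = 3.746×10¹⁷ J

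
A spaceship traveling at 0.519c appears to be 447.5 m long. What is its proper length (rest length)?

Contracted length L = 447.5 m
γ = 1/√(1 - 0.519²) = 1.1699
L₀ = γL = 1.1699 × 447.5 = 523.5 m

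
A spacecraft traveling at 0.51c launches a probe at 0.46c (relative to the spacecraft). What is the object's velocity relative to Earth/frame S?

u = (u' + v)/(1 + u'v/c²)
Numerator: 0.46 + 0.51 = 0.97
Denominator: 1 + 0.2346 = 1.2346
u = 0.97/1.2346 = 0.7857c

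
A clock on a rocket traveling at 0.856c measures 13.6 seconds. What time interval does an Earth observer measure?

Proper time Δt₀ = 13.6 seconds
γ = 1/√(1 - 0.856²) = 1.9343
Δt = γΔt₀ = 1.9343 × 13.6 = 26.31 seconds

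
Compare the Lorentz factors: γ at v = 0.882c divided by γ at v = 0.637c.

γ₁ = 1/√(1 - 0.882²) = 2.122
γ₂ = 1/√(1 - 0.637²) = 1.297
γ₁/γ₂ = 2.122/1.297 = 1.636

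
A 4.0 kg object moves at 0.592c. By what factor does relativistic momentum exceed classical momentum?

p_rel = γmv, p_class = mv
Ratio = γ = 1/√(1 - 0.592²) = 1.241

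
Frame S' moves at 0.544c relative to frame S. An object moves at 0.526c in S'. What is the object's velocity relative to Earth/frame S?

u = (u' + v)/(1 + u'v/c²)
Numerator: 0.526 + 0.544 = 1.07
Denominator: 1 + 0.286144 = 1.286144
u = 1.07/1.286144 = 0.8319c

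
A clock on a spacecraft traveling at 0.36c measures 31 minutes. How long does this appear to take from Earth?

Proper time Δt₀ = 31 minutes
γ = 1/√(1 - 0.36²) = 1.072
Δt = γΔt₀ = 1.072 × 31 = 33.23 minutes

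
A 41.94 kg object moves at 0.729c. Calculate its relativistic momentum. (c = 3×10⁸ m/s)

γ = 1/√(1 - 0.729²) = 1.461
v = 0.729 × 3×10⁸ = 2.187×10⁸ m/s
p = γmv = 1.461 × 41.94 × 2.187×10⁸ = 1.340×10¹⁰ kg·m/s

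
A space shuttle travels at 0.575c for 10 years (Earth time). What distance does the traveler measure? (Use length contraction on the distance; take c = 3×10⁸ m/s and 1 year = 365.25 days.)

Earth distance: d = v × t = 0.575c × 10 yr = 5.4437×10¹⁶ m
γ = 1.2223
d' = d/γ = 5.4437×10¹⁶/1.2223 = 4.454×10¹⁶ m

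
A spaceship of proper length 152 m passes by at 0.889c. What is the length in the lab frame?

Proper length L₀ = 152 m
γ = 1/√(1 - 0.889²) = 2.184
L = L₀/γ = 152/2.184 = 69.60 m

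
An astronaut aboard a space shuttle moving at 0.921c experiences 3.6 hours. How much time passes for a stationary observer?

Proper time Δt₀ = 3.6 hours
γ = 1/√(1 - 0.921²) = 2.567
Δt = γΔt₀ = 2.567 × 3.6 = 9.241 hours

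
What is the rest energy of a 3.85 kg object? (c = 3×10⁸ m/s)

c² = (3×10⁸)² = 9.000×10¹⁶ m²/s²
E₀ = mc² = 3.85 × 9.000×10¹⁶ = 3.465×10¹⁷ J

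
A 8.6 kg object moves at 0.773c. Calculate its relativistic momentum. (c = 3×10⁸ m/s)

γ = 1/√(1 - 0.773²) = 1.5763
v = 0.773 × 3×10⁸ = 2.319×10⁸ m/s
p = γmv = 1.5763 × 8.6 × 2.319×10⁸ = 3.144×10⁹ kg·m/s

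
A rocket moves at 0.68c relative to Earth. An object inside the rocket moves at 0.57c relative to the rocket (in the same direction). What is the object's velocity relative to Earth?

u = (u' + v)/(1 + u'v/c²)
Numerator: 0.57 + 0.68 = 1.25
Denominator: 1 + 0.3876 = 1.3876
u = 1.25/1.3876 = 0.9008c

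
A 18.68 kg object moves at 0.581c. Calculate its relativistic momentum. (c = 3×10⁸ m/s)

γ = 1/√(1 - 0.581²) = 1.2286
v = 0.581 × 3×10⁸ = 1.743×10⁸ m/s
p = γmv = 1.2286 × 18.68 × 1.743×10⁸ = 4.000×10⁹ kg·m/s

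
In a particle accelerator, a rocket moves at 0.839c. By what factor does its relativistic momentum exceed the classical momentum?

p_rel = γmv, p_class = mv
Ratio = γ = 1/√(1 - 0.839²)
= 1/√(0.296079) = 1.838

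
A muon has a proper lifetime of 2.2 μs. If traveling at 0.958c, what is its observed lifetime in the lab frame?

Proper lifetime τ₀ = 2.2 μs
γ = 1/√(1 - 0.958²) = 3.4871
τ = γτ₀ = 3.4871 × 2.2 μs = 7.672 μs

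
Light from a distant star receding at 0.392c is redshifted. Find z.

β = 0.392
(1+β)/(1-β) = 1.392/0.608 = 2.2895
√(2.2895) = 1.5131
z = 1.5131 - 1 = 0.5131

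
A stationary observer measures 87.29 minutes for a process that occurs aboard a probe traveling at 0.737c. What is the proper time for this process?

Dilated time Δt = 87.29 minutes
γ = 1/√(1 - 0.737²) = 1.4795
Δt₀ = Δt/γ = 87.29/1.4795 = 59.00 minutes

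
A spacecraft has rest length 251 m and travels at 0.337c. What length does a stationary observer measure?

Proper length L₀ = 251 m
γ = 1/√(1 - 0.337²) = 1.062
L = L₀/γ = 251/1.062 = 236.3 m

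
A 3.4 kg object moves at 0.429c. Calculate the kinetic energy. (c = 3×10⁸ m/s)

γ = 1/√(1 - 0.429²) = 1.10705
γ - 1 = 0.10705
KE = (γ-1)mc² = 0.10705 × 3.4 × (3×10⁸)² = 3.276×10¹⁶ J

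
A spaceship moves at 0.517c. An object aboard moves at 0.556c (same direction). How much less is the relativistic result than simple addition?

Classical: u' + v = 0.556 + 0.517 = 1.073c
Relativistic: u = (0.556 + 0.517)/(1 + 0.287452) = 1.073/1.287452 = 0.8334c
Difference: 1.073 - 0.8334 = 0.2396c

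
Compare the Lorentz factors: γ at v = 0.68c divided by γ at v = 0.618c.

γ₁ = 1/√(1 - 0.68²) = 1.364
γ₂ = 1/√(1 - 0.618²) = 1.272
γ₁/γ₂ = 1.364/1.272 = 1.072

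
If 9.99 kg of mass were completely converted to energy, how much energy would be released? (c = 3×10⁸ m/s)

Using E = mc²:
c² = (3×10⁸)² = 9×10¹⁶ m²/s²
E = 9.99 × 9×10¹⁶ = 8.991×10¹⁷ J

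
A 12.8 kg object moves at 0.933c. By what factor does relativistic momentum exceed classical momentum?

p_rel = γmv, p_class = mv
Ratio = γ = 1/√(1 - 0.933²) = 2.779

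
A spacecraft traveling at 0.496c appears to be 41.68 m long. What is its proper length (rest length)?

Contracted length L = 41.68 m
γ = 1/√(1 - 0.496²) = 1.1516
L₀ = γL = 1.1516 × 41.68 = 48.00 m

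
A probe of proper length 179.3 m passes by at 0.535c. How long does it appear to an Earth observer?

Proper length L₀ = 179.3 m
γ = 1/√(1 - 0.535²) = 1.1836
L = L₀/γ = 179.3/1.1836 = 151.5 m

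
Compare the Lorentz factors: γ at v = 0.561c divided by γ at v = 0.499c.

γ₁ = 1/√(1 - 0.561²) = 1.208
γ₂ = 1/√(1 - 0.499²) = 1.154
γ₁/γ₂ = 1.208/1.154 = 1.047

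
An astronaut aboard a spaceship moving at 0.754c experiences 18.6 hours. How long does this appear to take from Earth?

Proper time Δt₀ = 18.6 hours
γ = 1/√(1 - 0.754²) = 1.5224
Δt = γΔt₀ = 1.5224 × 18.6 = 28.32 hours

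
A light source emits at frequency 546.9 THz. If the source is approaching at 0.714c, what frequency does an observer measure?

β = v/c = 0.714
(1+β)/(1-β) = 1.714/0.286 = 5.993
Doppler factor = √(5.993) = 2.448
f_obs = 546.9 × 2.448 = 1339 THz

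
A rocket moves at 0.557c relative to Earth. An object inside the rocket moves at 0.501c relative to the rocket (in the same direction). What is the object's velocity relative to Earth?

u = (u' + v)/(1 + u'v/c²)
Numerator: 0.501 + 0.557 = 1.058
Denominator: 1 + 0.279057 = 1.279057
u = 1.058/1.279057 = 0.8272c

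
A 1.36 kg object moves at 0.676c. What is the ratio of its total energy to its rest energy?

E = γmc², E₀ = mc²
E/E₀ = γ = 1/√(1 - 0.676²) = 1.357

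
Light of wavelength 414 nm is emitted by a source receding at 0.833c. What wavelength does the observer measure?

β = 0.833
Wavelength Doppler factor = √(1.833/0.167) = √(10.976) = 3.313
λ_obs = 414 × 3.313 = 1372 nm (redshift)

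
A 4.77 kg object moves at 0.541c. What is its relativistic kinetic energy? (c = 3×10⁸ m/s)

γ = 1/√(1 - 0.541²) = 1.18903
γ - 1 = 0.18903
KE = (γ-1)mc² = 0.18903 × 4.77 × (3×10⁸)² = 8.115×10¹⁶ J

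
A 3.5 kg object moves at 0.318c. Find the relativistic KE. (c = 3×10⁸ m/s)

γ = 1/√(1 - 0.318²) = 1.05475
γ - 1 = 0.05475
KE = (γ-1)mc² = 0.05475 × 3.5 × (3×10⁸)² = 1.725×10¹⁶ J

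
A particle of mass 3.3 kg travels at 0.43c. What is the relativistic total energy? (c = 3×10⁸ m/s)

γ = 1/√(1 - 0.43²) = 1.1076
mc² = 3.3 × (3×10⁸)² = 2.970×10¹⁷ J
E = γmc² = 1.1076 × 2.970×10¹⁷ = 3.290×10¹⁷ J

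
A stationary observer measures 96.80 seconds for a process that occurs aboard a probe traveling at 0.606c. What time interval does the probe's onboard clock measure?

Dilated time Δt = 96.80 seconds
γ = 1/√(1 - 0.606²) = 1.2571
Δt₀ = Δt/γ = 96.80/1.2571 = 77.00 seconds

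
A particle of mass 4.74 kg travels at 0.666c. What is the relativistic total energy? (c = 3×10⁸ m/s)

γ = 1/√(1 - 0.666²) = 1.3406
mc² = 4.74 × (3×10⁸)² = 4.266×10¹⁷ J
E = γmc² = 1.3406 × 4.266×10¹⁷ = 5.719×10¹⁷ J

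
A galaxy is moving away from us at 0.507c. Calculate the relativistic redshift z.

β = 0.507
(1+β)/(1-β) = 1.507/0.493 = 3.057
√(3.057) = 1.7484
z = 1.7484 - 1 = 0.7484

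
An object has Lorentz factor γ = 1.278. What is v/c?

From γ = 1/√(1 - v²/c²):
1/γ² = 1/1.278² = 0.6123
v²/c² = 1 - 0.6123 = 0.3877
v/c = √(0.3877) = 0.6227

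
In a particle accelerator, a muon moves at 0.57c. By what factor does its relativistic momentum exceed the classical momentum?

p_rel = γmv, p_class = mv
Ratio = γ = 1/√(1 - 0.57²)
= 1/√(0.6751) = 1.217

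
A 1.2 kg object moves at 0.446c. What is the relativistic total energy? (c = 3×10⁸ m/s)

γ = 1/√(1 - 0.446²) = 1.1173
mc² = 1.2 × (3×10⁸)² = 1.080×10¹⁷ J
E = γmc² = 1.1173 × 1.080×10¹⁷ = 1.207×10¹⁷ J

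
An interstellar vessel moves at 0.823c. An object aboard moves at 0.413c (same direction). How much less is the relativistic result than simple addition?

Classical: u' + v = 0.413 + 0.823 = 1.236c
Relativistic: u = (0.413 + 0.823)/(1 + 0.339899) = 1.236/1.339899 = 0.9225c
Difference: 1.236 - 0.9225 = 0.3135c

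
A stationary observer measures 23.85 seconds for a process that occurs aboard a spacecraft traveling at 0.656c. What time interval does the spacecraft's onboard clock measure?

Dilated time Δt = 23.85 seconds
γ = 1/√(1 - 0.656²) = 1.325
Δt₀ = Δt/γ = 23.85/1.325 = 18.00 seconds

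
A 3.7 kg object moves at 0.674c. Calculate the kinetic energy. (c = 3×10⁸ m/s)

γ = 1/√(1 - 0.674²) = 1.3537
γ - 1 = 0.3537
KE = (γ-1)mc² = 0.3537 × 3.7 × (3×10⁸)² = 1.178×10¹⁷ J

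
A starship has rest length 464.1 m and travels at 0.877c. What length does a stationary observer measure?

Proper length L₀ = 464.1 m
γ = 1/√(1 - 0.877²) = 2.081
L = L₀/γ = 464.1/2.081 = 223.0 m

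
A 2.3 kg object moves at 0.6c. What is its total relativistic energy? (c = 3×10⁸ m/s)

γ = 1/√(1 - 0.6²) = 1.250
mc² = 2.3 × (3×10⁸)² = 2.070×10¹⁷ J
E = γmc² = 1.250 × 2.070×10¹⁷ = 2.588×10¹⁷ J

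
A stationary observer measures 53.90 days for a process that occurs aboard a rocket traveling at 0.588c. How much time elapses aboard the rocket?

Dilated time Δt = 53.90 days
γ = 1/√(1 - 0.588²) = 1.2363
Δt₀ = Δt/γ = 53.90/1.2363 = 43.60 days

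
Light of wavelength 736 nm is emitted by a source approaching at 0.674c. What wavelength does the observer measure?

β = 0.674
Wavelength Doppler factor = √(0.326/1.674) = √(0.19474) = 0.4413
λ_obs = 736 × 0.4413 = 324.8 nm (blueshift)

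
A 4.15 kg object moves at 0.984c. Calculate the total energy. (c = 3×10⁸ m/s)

γ = 1/√(1 - 0.984²) = 5.613
mc² = 4.15 × (3×10⁸)² = 3.735×10¹⁷ J
E = γmc² = 5.613 × 3.735×10¹⁷ = 2.096×10¹⁸ J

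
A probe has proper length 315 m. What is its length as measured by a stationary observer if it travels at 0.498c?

Proper length L₀ = 315 m
γ = 1/√(1 - 0.498²) = 1.153
L = L₀/γ = 315/1.153 = 273.2 m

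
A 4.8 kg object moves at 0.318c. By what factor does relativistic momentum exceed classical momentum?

p_rel = γmv, p_class = mv
Ratio = γ = 1/√(1 - 0.318²) = 1.055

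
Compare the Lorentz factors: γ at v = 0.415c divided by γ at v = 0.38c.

γ₁ = 1/√(1 - 0.415²) = 1.099
γ₂ = 1/√(1 - 0.38²) = 1.081
γ₁/γ₂ = 1.099/1.081 = 1.017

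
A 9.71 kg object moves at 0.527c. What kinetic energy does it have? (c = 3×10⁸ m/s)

γ = 1/√(1 - 0.527²) = 1.1767
γ - 1 = 0.1767
KE = (γ-1)mc² = 0.1767 × 9.71 × (3×10⁸)² = 1.544×10¹⁷ J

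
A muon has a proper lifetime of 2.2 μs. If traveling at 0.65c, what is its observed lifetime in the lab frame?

Proper lifetime τ₀ = 2.2 μs
γ = 1/√(1 - 0.65²) = 1.316
τ = γτ₀ = 1.316 × 2.2 μs = 2.895 μs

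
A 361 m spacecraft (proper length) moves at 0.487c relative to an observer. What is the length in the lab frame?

Proper length L₀ = 361 m
γ = 1/√(1 - 0.487²) = 1.145
L = L₀/γ = 361/1.145 = 315.3 m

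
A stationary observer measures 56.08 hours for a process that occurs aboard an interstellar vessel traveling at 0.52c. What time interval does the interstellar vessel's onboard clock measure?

Dilated time Δt = 56.08 hours
γ = 1/√(1 - 0.52²) = 1.1707
Δt₀ = Δt/γ = 56.08/1.1707 = 47.90 hours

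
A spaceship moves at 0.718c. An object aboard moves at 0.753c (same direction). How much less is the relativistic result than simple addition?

Classical: u' + v = 0.753 + 0.718 = 1.471c
Relativistic: u = (0.753 + 0.718)/(1 + 0.540654) = 1.471/1.540654 = 0.9548c
Difference: 1.471 - 0.9548 = 0.5162c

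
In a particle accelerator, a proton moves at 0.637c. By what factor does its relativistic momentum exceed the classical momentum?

p_rel = γmv, p_class = mv
Ratio = γ = 1/√(1 - 0.637²)
= 1/√(0.594231) = 1.297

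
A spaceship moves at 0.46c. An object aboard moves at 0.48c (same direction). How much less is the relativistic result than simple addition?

Classical: u' + v = 0.48 + 0.46 = 0.94c
Relativistic: u = (0.48 + 0.46)/(1 + 0.2208) = 0.94/1.2208 = 0.7700c
Difference: 0.94 - 0.7700 = 0.1700c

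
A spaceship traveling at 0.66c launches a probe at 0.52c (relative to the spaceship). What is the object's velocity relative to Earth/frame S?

u = (u' + v)/(1 + u'v/c²)
Numerator: 0.52 + 0.66 = 1.18
Denominator: 1 + 0.3432 = 1.3432
u = 1.18/1.3432 = 0.8785c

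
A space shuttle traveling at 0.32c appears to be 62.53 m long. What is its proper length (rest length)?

Contracted length L = 62.53 m
γ = 1/√(1 - 0.32²) = 1.0555
L₀ = γL = 1.0555 × 62.53 = 66.00 m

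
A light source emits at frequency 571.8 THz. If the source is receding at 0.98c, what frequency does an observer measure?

β = v/c = 0.98
(1-β)/(1+β) = 0.02/1.98 = 0.01010
Doppler factor = √(0.01010) = 0.1005
f_obs = 571.8 × 0.1005 = 57.47 THz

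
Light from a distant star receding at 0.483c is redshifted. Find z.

β = 0.483
(1+β)/(1-β) = 1.483/0.517 = 2.8685
√(2.8685) = 1.6937
z = 1.6937 - 1 = 0.6937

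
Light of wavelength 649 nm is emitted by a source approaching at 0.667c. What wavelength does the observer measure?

β = 0.667
Wavelength Doppler factor = √(0.333/1.667) = √(0.19976) = 0.44695
λ_obs = 649 × 0.44695 = 290.1 nm (blueshift)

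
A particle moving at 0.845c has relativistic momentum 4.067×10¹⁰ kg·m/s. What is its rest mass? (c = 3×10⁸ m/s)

γ = 1/√(1 - 0.845²) = 1.870
v = 0.845 × 3×10⁸ = 2.535×10⁸ m/s
m = p/(γv) = 4.067×10¹⁰/(1.870 × 2.535×10⁸) = 85.79 kg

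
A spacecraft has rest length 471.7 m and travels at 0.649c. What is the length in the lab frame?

Proper length L₀ = 471.7 m
γ = 1/√(1 - 0.649²) = 1.3144
L = L₀/γ = 471.7/1.3144 = 358.9 m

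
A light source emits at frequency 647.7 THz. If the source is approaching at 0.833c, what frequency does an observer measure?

β = v/c = 0.833
(1+β)/(1-β) = 1.833/0.167 = 10.976
Doppler factor = √(10.976) = 3.313
f_obs = 647.7 × 3.313 = 2146 THz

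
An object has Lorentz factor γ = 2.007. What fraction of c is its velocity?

From γ = 1/√(1 - v²/c²):
1/γ² = 1/2.007² = 0.2483
v²/c² = 1 - 0.2483 = 0.7517
v/c = √(0.7517) = 0.8670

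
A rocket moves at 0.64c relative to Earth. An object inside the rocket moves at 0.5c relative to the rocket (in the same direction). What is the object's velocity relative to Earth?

u = (u' + v)/(1 + u'v/c²)
Numerator: 0.5 + 0.64 = 1.14
Denominator: 1 + 0.32 = 1.32
u = 1.14/1.32 = 0.8636c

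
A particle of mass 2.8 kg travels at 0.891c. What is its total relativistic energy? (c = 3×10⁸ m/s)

γ = 1/√(1 - 0.891²) = 2.2026
mc² = 2.8 × (3×10⁸)² = 2.520×10¹⁷ J
E = γmc² = 2.2026 × 2.520×10¹⁷ = 5.551×10¹⁷ J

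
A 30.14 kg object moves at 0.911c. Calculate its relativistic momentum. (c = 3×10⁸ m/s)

γ = 1/√(1 - 0.911²) = 2.4248
v = 0.911 × 3×10⁸ = 2.733×10⁸ m/s
p = γmv = 2.4248 × 30.14 × 2.733×10⁸ = 1.997×10¹⁰ kg·m/s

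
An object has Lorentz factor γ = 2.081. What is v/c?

From γ = 1/√(1 - v²/c²):
1/γ² = 1/2.081² = 0.2309
v²/c² = 1 - 0.2309 = 0.7691
v/c = √(0.7691) = 0.8770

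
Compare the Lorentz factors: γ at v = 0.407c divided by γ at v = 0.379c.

γ₁ = 1/√(1 - 0.407²) = 1.095
γ₂ = 1/√(1 - 0.379²) = 1.081
γ₁/γ₂ = 1.095/1.081 = 1.013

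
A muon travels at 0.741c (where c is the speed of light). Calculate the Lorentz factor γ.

v/c = 0.741, so (v/c)² = 0.549081
1 - (v/c)² = 0.450919
γ = 1/√(0.450919) = 1.489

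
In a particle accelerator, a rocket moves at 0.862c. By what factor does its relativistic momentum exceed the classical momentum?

p_rel = γmv, p_class = mv
Ratio = γ = 1/√(1 - 0.862²)
= 1/√(0.256956) = 1.973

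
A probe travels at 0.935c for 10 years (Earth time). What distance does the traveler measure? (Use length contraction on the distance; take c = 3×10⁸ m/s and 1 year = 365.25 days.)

Earth distance: d = v × t = 0.935c × 10 yr = 8.852×10¹⁶ m
γ = 2.820
d' = d/γ = 8.852×10¹⁶/2.820 = 3.139×10¹⁶ m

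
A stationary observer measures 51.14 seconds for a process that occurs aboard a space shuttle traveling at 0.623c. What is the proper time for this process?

Dilated time Δt = 51.14 seconds
γ = 1/√(1 - 0.623²) = 1.2784
Δt₀ = Δt/γ = 51.14/1.2784 = 40.00 seconds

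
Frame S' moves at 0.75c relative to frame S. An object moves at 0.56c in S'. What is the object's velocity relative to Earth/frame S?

u = (u' + v)/(1 + u'v/c²)
Numerator: 0.56 + 0.75 = 1.31
Denominator: 1 + 0.42 = 1.42
u = 1.31/1.42 = 0.9225c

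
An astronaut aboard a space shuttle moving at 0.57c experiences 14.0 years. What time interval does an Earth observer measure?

Proper time Δt₀ = 14.0 years
γ = 1/√(1 - 0.57²) = 1.217
Δt = γΔt₀ = 1.217 × 14.0 = 17.04 years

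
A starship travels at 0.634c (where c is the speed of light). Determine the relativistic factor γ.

v/c = 0.634, so (v/c)² = 0.401956
1 - (v/c)² = 0.598044
γ = 1/√(0.598044) = 1.293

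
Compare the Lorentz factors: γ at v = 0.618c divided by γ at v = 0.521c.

γ₁ = 1/√(1 - 0.618²) = 1.2720
γ₂ = 1/√(1 - 0.521²) = 1.1716
γ₁/γ₂ = 1.2720/1.1716 = 1.086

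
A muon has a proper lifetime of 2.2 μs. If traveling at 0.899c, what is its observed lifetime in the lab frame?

Proper lifetime τ₀ = 2.2 μs
γ = 1/√(1 - 0.899²) = 2.283
τ = γτ₀ = 2.283 × 2.2 μs = 5.023 μs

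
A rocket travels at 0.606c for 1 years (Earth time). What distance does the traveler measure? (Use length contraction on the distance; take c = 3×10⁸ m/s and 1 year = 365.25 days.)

Earth distance: d = v × t = 0.606c × 1 yr = 5.737×10¹⁵ m
γ = 1.257
d' = d/γ = 5.737×10¹⁵/1.257 = 4.564×10¹⁵ m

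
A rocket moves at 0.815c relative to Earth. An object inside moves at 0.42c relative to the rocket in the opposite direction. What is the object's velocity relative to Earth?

Object's velocity in rocket frame is u' = -0.42c
u = (u' + v)/(1 + u'v/c²) = (v - 0.42)/(1 - 0.42·v/c²)
Numerator: 0.815 - 0.42 = 0.395
Denominator: 1 - 0.3423 = 0.6577
u = 0.395/0.6577 = 0.6006c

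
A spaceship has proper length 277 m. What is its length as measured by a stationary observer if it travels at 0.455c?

Proper length L₀ = 277 m
γ = 1/√(1 - 0.455²) = 1.123
L = L₀/γ = 277/1.123 = 246.7 m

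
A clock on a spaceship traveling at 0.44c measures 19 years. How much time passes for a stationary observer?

Proper time Δt₀ = 19 years
γ = 1/√(1 - 0.44²) = 1.1136
Δt = γΔt₀ = 1.1136 × 19 = 21.16 years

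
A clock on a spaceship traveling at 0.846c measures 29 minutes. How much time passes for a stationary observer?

Proper time Δt₀ = 29 minutes
γ = 1/√(1 - 0.846²) = 1.8755
Δt = γΔt₀ = 1.8755 × 29 = 54.39 minutes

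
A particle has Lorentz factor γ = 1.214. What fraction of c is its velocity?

From γ = 1/√(1 - v²/c²):
1/γ² = 1/1.214² = 0.6785
v²/c² = 1 - 0.6785 = 0.3215
v/c = √(0.3215) = 0.5670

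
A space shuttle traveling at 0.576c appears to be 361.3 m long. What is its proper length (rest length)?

Contracted length L = 361.3 m
γ = 1/√(1 - 0.576²) = 1.2233
L₀ = γL = 1.2233 × 361.3 = 442.0 m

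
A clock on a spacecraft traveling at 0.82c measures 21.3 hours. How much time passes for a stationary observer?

Proper time Δt₀ = 21.3 hours
γ = 1/√(1 - 0.82²) = 1.747
Δt = γΔt₀ = 1.747 × 21.3 = 37.21 hours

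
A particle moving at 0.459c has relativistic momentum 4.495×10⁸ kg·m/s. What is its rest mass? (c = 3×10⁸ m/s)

γ = 1/√(1 - 0.459²) = 1.1256
v = 0.459 × 3×10⁸ = 1.377×10⁸ m/s
m = p/(γv) = 4.495×10⁸/(1.1256 × 1.377×10⁸) = 2.900 kg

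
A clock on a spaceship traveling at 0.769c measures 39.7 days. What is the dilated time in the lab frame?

Proper time Δt₀ = 39.7 days
γ = 1/√(1 - 0.769²) = 1.5643
Δt = γΔt₀ = 1.5643 × 39.7 = 62.10 days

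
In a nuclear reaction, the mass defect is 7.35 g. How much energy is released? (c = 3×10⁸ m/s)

Convert mass defect: Δm = 7.35 g = 0.00735 kg
E = Δm·c² = 0.00735 × (3×10⁸)²
= 0.00735 × 9×10¹⁶ = 6.615×10¹⁴ J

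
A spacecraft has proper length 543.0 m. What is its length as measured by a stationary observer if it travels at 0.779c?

Proper length L₀ = 543.0 m
γ = 1/√(1 - 0.779²) = 1.5948
L = L₀/γ = 543.0/1.5948 = 340.5 m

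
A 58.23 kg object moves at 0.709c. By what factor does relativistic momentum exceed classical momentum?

p_rel = γmv, p_class = mv
Ratio = γ = 1/√(1 - 0.709²) = 1.418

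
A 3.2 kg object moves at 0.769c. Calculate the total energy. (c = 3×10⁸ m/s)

γ = 1/√(1 - 0.769²) = 1.5643
mc² = 3.2 × (3×10⁸)² = 2.880×10¹⁷ J
E = γmc² = 1.5643 × 2.880×10¹⁷ = 4.505×10¹⁷ J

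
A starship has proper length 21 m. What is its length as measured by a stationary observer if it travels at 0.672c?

Proper length L₀ = 21 m
γ = 1/√(1 - 0.672²) = 1.3503
L = L₀/γ = 21/1.3503 = 15.55 m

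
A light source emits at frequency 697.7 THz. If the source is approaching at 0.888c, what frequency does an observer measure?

β = v/c = 0.888
(1+β)/(1-β) = 1.888/0.112 = 16.86
Doppler factor = √(16.86) = 4.106
f_obs = 697.7 × 4.106 = 2865 THz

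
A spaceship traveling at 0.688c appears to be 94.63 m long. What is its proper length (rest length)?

Contracted length L = 94.63 m
γ = 1/√(1 - 0.688²) = 1.378
L₀ = γL = 1.378 × 94.63 = 130.4 m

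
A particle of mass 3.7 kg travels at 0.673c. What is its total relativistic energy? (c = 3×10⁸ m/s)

γ = 1/√(1 - 0.673²) = 1.352
mc² = 3.7 × (3×10⁸)² = 3.330×10¹⁷ J
E = γmc² = 1.352 × 3.330×10¹⁷ = 4.502×10¹⁷ J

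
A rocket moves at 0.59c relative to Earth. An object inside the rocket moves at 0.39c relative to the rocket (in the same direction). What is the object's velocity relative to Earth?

u = (u' + v)/(1 + u'v/c²)
Numerator: 0.39 + 0.59 = 0.98
Denominator: 1 + 0.2301 = 1.2301
u = 0.98/1.2301 = 0.7967c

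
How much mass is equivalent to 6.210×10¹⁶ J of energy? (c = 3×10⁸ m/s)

From E = mc², we get m = E/c²
c² = (3×10⁸)² = 9×10¹⁶ m²/s²
m = 6.210×10¹⁶ / 9×10¹⁶ = 0.6900 kg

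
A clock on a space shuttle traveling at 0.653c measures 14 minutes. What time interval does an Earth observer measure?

Proper time Δt₀ = 14 minutes
γ = 1/√(1 - 0.653²) = 1.3204
Δt = γΔt₀ = 1.3204 × 14 = 18.49 minutes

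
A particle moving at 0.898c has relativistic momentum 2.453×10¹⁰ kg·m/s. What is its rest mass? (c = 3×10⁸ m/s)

γ = 1/√(1 - 0.898²) = 2.273
v = 0.898 × 3×10⁸ = 2.694×10⁸ m/s
m = p/(γv) = 2.453×10¹⁰/(2.273 × 2.694×10⁸) = 40.06 kg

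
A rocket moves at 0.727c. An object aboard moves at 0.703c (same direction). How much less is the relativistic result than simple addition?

Classical: u' + v = 0.703 + 0.727 = 1.43c
Relativistic: u = (0.703 + 0.727)/(1 + 0.511081) = 1.43/1.511081 = 0.9463c
Difference: 1.43 - 0.9463 = 0.4837c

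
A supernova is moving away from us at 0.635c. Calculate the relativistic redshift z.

β = 0.635
(1+β)/(1-β) = 1.635/0.365 = 4.479
√(4.479) = 2.116
z = 2.116 - 1 = 1.116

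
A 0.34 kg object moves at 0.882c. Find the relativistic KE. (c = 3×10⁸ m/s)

γ = 1/√(1 - 0.882²) = 2.122
γ - 1 = 1.122
KE = (γ-1)mc² = 1.122 × 0.34 × (3×10⁸)² = 3.433×10¹⁶ J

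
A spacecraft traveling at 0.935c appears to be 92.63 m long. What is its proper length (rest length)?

Contracted length L = 92.63 m
γ = 1/√(1 - 0.935²) = 2.820
L₀ = γL = 2.820 × 92.63 = 261.2 m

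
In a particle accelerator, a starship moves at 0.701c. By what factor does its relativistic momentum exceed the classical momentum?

p_rel = γmv, p_class = mv
Ratio = γ = 1/√(1 - 0.701²)
= 1/√(0.508599) = 1.402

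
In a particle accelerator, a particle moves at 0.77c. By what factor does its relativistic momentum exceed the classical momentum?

p_rel = γmv, p_class = mv
Ratio = γ = 1/√(1 - 0.77²)
= 1/√(0.4071) = 1.567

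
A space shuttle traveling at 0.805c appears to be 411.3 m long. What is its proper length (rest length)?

Contracted length L = 411.3 m
γ = 1/√(1 - 0.805²) = 1.6856
L₀ = γL = 1.6856 × 411.3 = 693.3 m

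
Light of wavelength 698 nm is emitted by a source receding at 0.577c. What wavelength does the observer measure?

β = 0.577
Wavelength Doppler factor = √(1.577/0.423) = √(3.728) = 1.931
λ_obs = 698 × 1.931 = 1348 nm (redshift)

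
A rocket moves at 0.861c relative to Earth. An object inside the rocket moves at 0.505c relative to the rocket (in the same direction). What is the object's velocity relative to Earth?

u = (u' + v)/(1 + u'v/c²)
Numerator: 0.505 + 0.861 = 1.366
Denominator: 1 + 0.434805 = 1.434805
u = 1.366/1.434805 = 0.9520c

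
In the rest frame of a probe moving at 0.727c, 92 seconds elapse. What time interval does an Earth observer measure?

Proper time Δt₀ = 92 seconds
γ = 1/√(1 - 0.727²) = 1.456
Δt = γΔt₀ = 1.456 × 92 = 134.0 seconds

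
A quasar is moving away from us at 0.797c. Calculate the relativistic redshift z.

β = 0.797
(1+β)/(1-β) = 1.797/0.203 = 8.852
√(8.852) = 2.975
z = 2.975 - 1 = 1.975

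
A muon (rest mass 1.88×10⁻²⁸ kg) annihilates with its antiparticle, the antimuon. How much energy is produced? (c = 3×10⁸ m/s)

Both particles have the same rest mass, so total mass = 2m
E = 2m·c² = 2 × 1.88×10⁻²⁸ × (3×10⁸)²
= 2 × 1.88×10⁻²⁸ × 9×10¹⁶
= 3.384×10⁻¹¹ J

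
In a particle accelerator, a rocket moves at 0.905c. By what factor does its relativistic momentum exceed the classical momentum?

p_rel = γmv, p_class = mv
Ratio = γ = 1/√(1 - 0.905²)
= 1/√(0.180975) = 2.351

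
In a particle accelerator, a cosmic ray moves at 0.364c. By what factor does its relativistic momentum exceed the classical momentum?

p_rel = γmv, p_class = mv
Ratio = γ = 1/√(1 - 0.364²)
= 1/√(0.867504) = 1.074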